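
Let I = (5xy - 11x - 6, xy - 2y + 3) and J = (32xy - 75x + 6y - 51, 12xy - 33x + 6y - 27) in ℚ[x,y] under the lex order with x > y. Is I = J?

No, the ideals differ.

Equality of ideals is decidable: compute both reduced Gröbner bases (unique for the ordering) and check whether they agree.
Buchberger on the first generating set:
f_1 = 5xy - 11x - 6, LT = xy.
f_2 = xy - 2y + 3, LT = xy.

S(f_1,f_2): lcm = xy. S = -11/5x + 2y - 21/5.
  reduce S modulo (f_1, f_2):
  remainder -11/5x + 2y - 21/5 ≠ 0; add g_3 = -11/5x + 2y - 21/5 to the basis.

S(f_1,g_3): lcm = xy. S = -11/5x + 10/11y² - 21/11y - 6/5.
  reduce S modulo (f_1, f_2, g_3):
  remainder 10/11y² - 43/11y + 3 ≠ 0; add g_4 = 10/11y² - 43/11y + 3 to the basis.

The other S-polynomials (S(f_2,g_3), S(f_1,g_4), S(f_2,g_4), S(g_3,g_4)) all reduce to 0 modulo the current basis, so we have a Gröbner basis.
Inter-reduce: drop elements whose leading term is divisible by another's, tail-reduce, and make monic.
Reduced Gröbner basis: {x - 10/11y + 21/11, y² - 43/10y + 33/10}.

Buchberger on the second generating set:
h_1 = 32xy - 75x + 6y - 51, LT = xy.
h_2 = 12xy - 33x + 6y - 27, LT = xy.

S(h_1,h_2): lcm = xy. S = 13/32x - 5/16y + 21/32.
  reduce S modulo (h_1, h_2):
  remainder 13/32x - 5/16y + 21/32 ≠ 0; add k_3 = 13/32x - 5/16y + 21/32 to the basis.

S(h_1,k_3): lcm = xy. S = -75/32x + 10/13y² - 297/208y - 51/32.
  reduce S modulo (h_1, h_2, k_3):
  remainder 10/13y² - 42/13y + 57/26 ≠ 0; add k_4 = 10/13y² - 42/13y + 57/26 to the basis.

The other S-polynomials (S(h_2,k_3), S(h_1,k_4), S(h_2,k_4), S(k_3,k_4)) all reduce to 0 modulo the current basis, so we have a Gröbner basis.
Inter-reduce: drop elements whose leading term is divisible by another's, tail-reduce, and make monic.
Reduced Gröbner basis: {x - 10/13y + 21/13, y² - 21/5y + 57/20}.

Since the reduced bases disagree, the two ideals are not the same.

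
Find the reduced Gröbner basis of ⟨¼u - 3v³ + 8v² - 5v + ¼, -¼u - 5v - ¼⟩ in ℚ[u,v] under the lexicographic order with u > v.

f_1 = ¼u - 3v³ + 8v² - 5v + ¼, LT = u.
f_2 = -¼u - 5v - ¼, LT = u.

S(f_1,f_2): lcm = u. S = -12v³ + 32v² - 40v.
  leading term v³: no divisor's leading term divides it; move -12v³ to the remainder.
  leading term v²: no divisor's leading term divides it; move 32v² to the remainder.
  leading term v: no divisor's leading term divides it; move -40v to the remainder.
  remainder -12v³ + 32v² - 40v ≠ 0; add g_3 = -12v³ + 32v² - 40v to the basis.

The other S-polynomials (S(f_1,g_3), S(f_2,g_3)) all reduce to 0 modulo the current basis, so we have a Gröbner basis.
Inter-reduce: drop elements whose leading term is divisible by another's, tail-reduce, and make monic.

G = {u + 20v + 1, v³ - 8/3v² + 10/3v}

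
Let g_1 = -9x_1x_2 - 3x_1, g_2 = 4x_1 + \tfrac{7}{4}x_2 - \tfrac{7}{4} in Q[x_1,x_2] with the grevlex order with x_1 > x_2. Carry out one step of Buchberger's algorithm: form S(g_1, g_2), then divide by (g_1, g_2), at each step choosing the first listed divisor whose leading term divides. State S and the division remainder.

S(g_1, g_2) = -\tfrac{7}{16}x_2^{2} + \tfrac{1}{3}x_1 + \tfrac{7}{16}x_2; remainder on division = -\tfrac{7}{16}x_2^{2} + \tfrac{7}{24}x_2 + \tfrac{7}{48}.

lcm(LM(g_1), LM(g_2)) = x_1x_2.
S = (lcm/LT(g_1))·g_1 − (lcm/LT(g_2))·g_2 = -\tfrac{7}{16}x_2^{2} + \tfrac{1}{3}x_1 + \tfrac{7}{16}x_2.
Reduce S modulo (g_1, g_2) in that order:
  leading term x_2^{2}: no divisor's leading term divides it; move -\tfrac{7}{16}x_2^{2} to the remainder.
  leading term x_1: subtract (\tfrac{1}{12})·g_2 from \tfrac{1}{3}x_1 + \tfrac{7}{16}x_2 → \tfrac{7}{24}x_2 + \tfrac{7}{48}
  leading term x_2: no divisor's leading term divides it; move \tfrac{7}{24}x_2 to the remainder.
  leading term 1: no divisor's leading term divides it; move \tfrac{7}{48} to the remainder.
The remainder -\tfrac{7}{16}x_2^{2} + \tfrac{7}{24}x_2 + \tfrac{7}{48} is nonzero, so it would be added as the next basis element.
This is the inner loop of Buchberger's algorithm — each nonzero remainder becomes a new basis element.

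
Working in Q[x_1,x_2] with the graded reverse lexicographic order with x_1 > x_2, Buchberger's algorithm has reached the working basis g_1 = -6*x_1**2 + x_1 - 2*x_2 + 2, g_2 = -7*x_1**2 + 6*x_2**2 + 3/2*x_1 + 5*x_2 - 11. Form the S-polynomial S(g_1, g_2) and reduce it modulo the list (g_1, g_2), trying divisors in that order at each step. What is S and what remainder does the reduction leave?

S(g_1, g_2) = 6/7*x_2**2 + 1/21*x_1 + 22/21*x_2 - 40/21; remainder on division = 6/7*x_2**2 + 1/21*x_1 + 22/21*x_2 - 40/21.

lcm(LM(g_1), LM(g_2)) = x_1**2.
S = (lcm/LT(g_1))·g_1 − (lcm/LT(g_2))·g_2 = 6/7*x_2**2 + 1/21*x_1 + 22/21*x_2 - 40/21.
Reduce S modulo (g_1, g_2) in that order:
  leading term x_2**2: no divisor's leading term divides it; move 6/7*x_2**2 to the remainder.
  leading term x_1: no divisor's leading term divides it; move 1/21*x_1 to the remainder.
  leading term x_2: no divisor's leading term divides it; move 22/21*x_2 to the remainder.
  leading term 1: no divisor's leading term divides it; move -40/21 to the remainder.
The remainder 6/7*x_2**2 + 1/21*x_1 + 22/21*x_2 - 40/21 is nonzero, so it would be added as the next basis element.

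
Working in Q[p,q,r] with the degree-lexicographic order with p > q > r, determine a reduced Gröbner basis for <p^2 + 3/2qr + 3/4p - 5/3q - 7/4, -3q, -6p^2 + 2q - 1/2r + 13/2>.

G = {r^2 + 91/4r - 95/4, p - 1/9r - 8/9, q}

f_1 = p^2 + 3/2qr + 3/4p - 5/3q - 7/4, LT = p^2.
f_2 = -3q, LT = q.
f_3 = -6p^2 + 2q - 1/2r + 13/2, LT = p^2.

S(f_1,f_3): lcm = p^2. S = 3/2qr + 3/4p - 4/3q - 1/12r - 2/3.
  leading term qr: subtract (-1/2r)·f_2 from 3/2qr + 3/4p - 4/3q - 1/12r - 2/3 → 3/4p - 4/3q - 1/12r - 2/3
  leading term p: no divisor's leading term divides it; move 3/4p to the remainder.
  leading term q: subtract (4/9)·f_2 from -4/3q - 1/12r - 2/3 → -1/12r - 2/3
  leading term r: no divisor's leading term divides it; move -1/12r to the remainder.
  leading term 1: no divisor's leading term divides it; move -2/3 to the remainder.
  remainder 3/4p - 1/12r - 2/3 ≠ 0; add g_4 = 3/4p - 1/12r - 2/3 to the basis.

S(f_1,g_4): lcm = p^2. S = 1/9pr + 3/2qr + 59/36p - 5/3q - 7/4.
  leading term pr: subtract (4/27r)·g_4 from 1/9pr + 3/2qr + 59/36p - 5/3q - 7/4 → 3/2qr + 1/81r^2 + 59/36p - 5/3q + 8/81r - 7/4
  leading term qr: subtract (-1/2r)·f_2 from 3/2qr + 1/81r^2 + 59/36p - 5/3q + 8/81r - 7/4 → 1/81r^2 + 59/36p - 5/3q + 8/81r - 7/4
  leading term r^2: no divisor's leading term divides it; move 1/81r^2 to the remainder.
  leading term p: subtract (59/27)·g_4 from 59/36p - 5/3q + 8/81r - 7/4 → -5/3q + 91/324r - 95/324
  leading term q: subtract (5/9)·f_2 from -5/3q + 91/324r - 95/324 → 91/324r - 95/324
  leading term r: no divisor's leading term divides it; move 91/324r to the remainder.
  leading term 1: no divisor's leading term divides it; move -95/324 to the remainder.
  remainder 1/81r^2 + 91/324r - 95/324 ≠ 0; add g_5 = 1/81r^2 + 91/324r - 95/324 to the basis.

The other S-polynomials (S(f_1,f_2), S(f_2,f_3), S(f_2,g_4), S(f_3,g_4), S(f_1,g_5), S(f_2,g_5), S(f_3,g_5), S(g_4,g_5)) all reduce to 0 modulo the current basis, so we have a Gröbner basis.
Inter-reduce: drop elements whose leading term is divisible by another's, tail-reduce, and make monic.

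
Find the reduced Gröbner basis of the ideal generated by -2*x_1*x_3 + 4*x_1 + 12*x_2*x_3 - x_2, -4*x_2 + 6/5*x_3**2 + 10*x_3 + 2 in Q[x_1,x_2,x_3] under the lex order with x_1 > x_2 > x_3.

f_1 = -2*x_1*x_3 + 4*x_1 + 12*x_2*x_3 - x_2, LT = x_1*x_3.
f_2 = -4*x_2 + 6/5*x_3**2 + 10*x_3 + 2, LT = x_2.

The S-polynomials (S(f_1,f_2)) all reduce to 0 modulo the current basis, so we have a Gröbner basis.

G = {x_1*x_3 - 2*x_1 - 9/5*x_3**3 - 297/20*x_3**2 - 7/4*x_3 + 1/4, x_2 - 3/10*x_3**2 - 5/2*x_3 - 1/2}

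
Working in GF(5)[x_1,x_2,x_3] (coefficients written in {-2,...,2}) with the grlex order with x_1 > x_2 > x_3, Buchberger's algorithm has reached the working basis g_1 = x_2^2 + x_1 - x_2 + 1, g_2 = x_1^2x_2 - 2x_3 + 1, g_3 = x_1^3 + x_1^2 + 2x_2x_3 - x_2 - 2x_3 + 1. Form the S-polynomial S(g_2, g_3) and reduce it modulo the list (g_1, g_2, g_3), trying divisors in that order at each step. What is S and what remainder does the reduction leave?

S(g_2, g_3) = -x_1^2x_2 - 2x_2^2x_3 - 2x_1x_3 + x_2^2 + 2x_2x_3 + x_1 - x_2; remainder on division = 0.

lcm(LM(g_2), LM(g_3)) = x_1^3x_2.
S = (lcm/LT(g_2))·g_2 − (lcm/LT(g_3))·g_3 = -x_1^2x_2 - 2x_2^2x_3 - 2x_1x_3 + x_2^2 + 2x_2x_3 + x_1 - x_2.
Reduce S modulo (g_1, g_2, g_3) in that order:
  leading term x_1^2x_2: subtract (-1)·g_2 from -x_1^2x_2 - 2x_2^2x_3 - 2x_1x_3 + x_2^2 + 2x_2x_3 + x_1 - x_2 → -2x_2^2x_3 - 2x_1x_3 + x_2^2 + 2x_2x_3 + x_1 - x_2 - 2x_3 + 1
  leading term x_2^2x_3: subtract (-2x_3)·g_1 from -2x_2^2x_3 - 2x_1x_3 + x_2^2 + 2x_2x_3 + x_1 - x_2 - 2x_3 + 1 → x_2^2 + x_1 - x_2 + 1
  leading term x_2^2: subtract (1)·g_1 from x_2^2 + x_1 - x_2 + 1 → 0
The remainder is 0, so this S-polynomial contributes no new basis element.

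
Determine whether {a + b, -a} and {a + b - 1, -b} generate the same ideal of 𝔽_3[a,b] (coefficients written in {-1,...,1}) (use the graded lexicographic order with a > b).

Equality of ideals is decidable: compute both reduced Gröbner bases (unique for the ordering) and check whether they agree.
Buchberger on the first generating set:
f_1 = a + b, LT = a.
f_2 = -a, LT = a.

S(f_1,f_2): lcm = a. S = b.
  leading term b: no divisor's leading term divides it; move b to the remainder.
  remainder b ≠ 0; add g_3 = b to the basis.

The other S-polynomials (S(f_1,g_3), S(f_2,g_3)) all reduce to 0 modulo the current basis, so we have a Gröbner basis.
Inter-reduce: drop elements whose leading term is divisible by another's, tail-reduce, and make monic.
Reduced Gröbner basis: {a, b}.

Buchberger on the second generating set:
h_1 = a + b - 1, LT = a.
h_2 = -b, LT = b.

The S-polynomials (S(h_1,h_2)) all reduce to 0 modulo the current basis, so we have a Gröbner basis.
Inter-reduce: drop elements whose leading term is divisible by another's, tail-reduce, and make monic.
Reduced Gröbner basis: {a - 1, b}.

These differ, so the ideals are not equal.

No, the ideals differ.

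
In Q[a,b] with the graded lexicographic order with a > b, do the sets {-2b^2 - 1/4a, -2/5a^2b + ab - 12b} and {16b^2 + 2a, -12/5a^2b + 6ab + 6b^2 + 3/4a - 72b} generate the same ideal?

Yes, the ideals are equal.

Equality of ideals is decidable: compute both reduced Gröbner bases (unique for the ordering) and check whether they agree.
Buchberger on the first generating set:
f_1 = -2b^2 - 1/4a, LT = b^2.
f_2 = -2/5a^2b + ab - 12b, LT = a^2b.

S(f_1,f_2): lcm = a^2b^2. S = 1/8a^3 + 5/2ab^2 - 30b^2.
  reduce S modulo (f_1, f_2):
  remainder 1/8a^3 - 5/16a^2 + 15/4a ≠ 0; add g_3 = 1/8a^3 - 5/16a^2 + 15/4a to the basis.

The other S-polynomials (S(f_1,g_3), S(f_2,g_3)) all reduce to 0 modulo the current basis, so we have a Gröbner basis.
Inter-reduce: drop elements whose leading term is divisible by another's, tail-reduce, and make monic.
Reduced Gröbner basis: {a^3 - 5/2a^2 + 30a, a^2b - 5/2ab + 30b, b^2 + 1/8a}.

Buchberger on the second generating set:
h_1 = 16b^2 + 2a, LT = b^2.
h_2 = -12/5a^2b + 6ab + 6b^2 + 3/4a - 72b, LT = a^2b.

S(h_1,h_2): lcm = a^2b^2. S = 1/8a^3 + 5/2ab^2 + 5/2b^3 + 5/16ab - 30b^2.
  reduce S modulo (h_1, h_2):
  remainder 1/8a^3 - 5/16a^2 + 15/4a ≠ 0; add k_3 = 1/8a^3 - 5/16a^2 + 15/4a to the basis.

The other S-polynomials (S(h_1,k_3), S(h_2,k_3)) all reduce to 0 modulo the current basis, so we have a Gröbner basis.
Inter-reduce: drop elements whose leading term is divisible by another's, tail-reduce, and make monic.
Reduced Gröbner basis: {a^3 - 5/2a^2 + 30a, a^2b - 5/2ab + 30b, b^2 + 1/8a}.

These coincide, so the ideals are equal.
The choice of monomial ordering does not affect the verdict — as long as both bases are computed under the same ordering, their equality decides ideal equality.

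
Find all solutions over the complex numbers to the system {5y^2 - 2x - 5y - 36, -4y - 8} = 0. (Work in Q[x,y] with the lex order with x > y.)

Compute a lex Gröbner basis by Buchberger's algorithm.
f_1 = -2x + 5y^2 - 5y - 36, LT = x.
f_2 = -4y - 8, LT = y.

The S-polynomials (S(f_1,f_2)) all reduce to 0 modulo the current basis, so we have a Gröbner basis.
Inter-reduce: drop elements whose leading term is divisible by another's, tail-reduce, and make monic.
Reduced Gröbner basis: {x + 3, y + 2}.

The lex basis is triangular: the last element involves only y. Solving y + 2 = 0 gives y ∈ {-2}; substituting each value into the earlier elements determines the remaining variables.
  y = -2: the earlier basis element becomes x + 3 = 0, giving x = -3 — point (-3, -2).
Each listed point satisfies every original equation (direct substitution).

{(-3, -2)}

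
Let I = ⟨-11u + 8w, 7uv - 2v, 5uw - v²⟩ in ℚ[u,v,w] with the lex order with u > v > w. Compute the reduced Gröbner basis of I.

G = {u - 8/11w, v² - 40/11w², vw - 11/28v, w³ - 11/28w²}

f_1 = -11u + 8w, LT = u.
f_2 = 7uv - 2v, LT = uv.
f_3 = 5uw - v², LT = uw.

S(f_1,f_2): lcm = uv. S = -8/11vw + 2/7v.
  leading term vw: no divisor's leading term divides it; move -8/11vw to the remainder.
  leading term v: no divisor's leading term divides it; move 2/7v to the remainder.
  remainder -8/11vw + 2/7v ≠ 0; add g_4 = -8/11vw + 2/7v to the basis.

S(f_1,f_3): lcm = uw. S = ⅕v² - 8/11w².
  leading term v²: no divisor's leading term divides it; move ⅕v² to the remainder.
  leading term w²: no divisor's leading term divides it; move -8/11w² to the remainder.
  remainder ⅕v² - 8/11w² ≠ 0; add g_5 = ⅕v² - 8/11w² to the basis.

S(f_2,g_5): lcm = uv². S = 40/11uw² - 2/7v².
  leading term uw²: subtract (-40/121w²)·f_1 from 40/11uw² - 2/7v² → -2/7v² + 320/121w³
  leading term v²: subtract (-10/7)·g_5 from -2/7v² + 320/121w³ → 320/121w³ - 80/77w²
  leading term w³: no divisor's leading term divides it; move 320/121w³ to the remainder.
  leading term w²: no divisor's leading term divides it; move -80/77w² to the remainder.
  remainder 320/121w³ - 80/77w² ≠ 0; add g_6 = 320/121w³ - 80/77w² to the basis.

The other S-polynomials (S(f_2,f_3), S(f_1,g_4), S(f_2,g_4), S(f_3,g_4), S(f_1,g_5), S(f_3,g_5), S(g_4,g_5), S(f_1,g_6), S(f_2,g_6), S(f_3,g_6), S(g_4,g_6), S(g_5,g_6)) all reduce to 0 modulo the current basis, so we have a Gröbner basis.
Inter-reduce: drop elements whose leading term is divisible by another's, tail-reduce, and make monic.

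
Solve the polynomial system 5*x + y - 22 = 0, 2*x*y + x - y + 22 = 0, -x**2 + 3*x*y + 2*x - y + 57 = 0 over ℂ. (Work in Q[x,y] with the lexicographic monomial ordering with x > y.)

{(5, -3)}

Compute a lex Gröbner basis by Buchberger's algorithm.
f_1 = 5*x + y - 22, LT = x.
f_2 = 2*x*y + x - y + 22, LT = x*y.
f_3 = -x**2 + 3*x*y + 2*x - y + 57, LT = x**2.

S(f_1,f_2): lcm = x*y. S = -1/2*x + 1/5*y**2 - 39/10*y - 11.
  leading term x: subtract (-1/10)·f_1 from -1/2*x + 1/5*y**2 - 39/10*y - 11 → 1/5*y**2 - 19/5*y - 66/5
  leading term y**2: no divisor's leading term divides it; move 1/5*y**2 to the remainder.
  leading term y: no divisor's leading term divides it; move -19/5*y to the remainder.
  leading term 1: no divisor's leading term divides it; move -66/5 to the remainder.
  remainder 1/5*y**2 - 19/5*y - 66/5 ≠ 0; add h_4 = 1/5*y**2 - 19/5*y - 66/5 to the basis.

S(f_1,f_3): lcm = x**2. S = 16/5*x*y - 12/5*x - y + 57.
  leading term x*y: subtract (16/25*y)·f_1 from 16/5*x*y - 12/5*x - y + 57 → -12/5*x - 16/25*y**2 + 327/25*y + 57
  leading term x: subtract (-12/25)·f_1 from -12/5*x - 16/25*y**2 + 327/25*y + 57 → -16/25*y**2 + 339/25*y + 1161/25
  leading term y**2: subtract (-16/5)·h_4 from -16/25*y**2 + 339/25*y + 1161/25 → 7/5*y + 21/5
  leading term y: no divisor's leading term divides it; move 7/5*y to the remainder.
  leading term 1: no divisor's leading term divides it; move 21/5 to the remainder.
  remainder 7/5*y + 21/5 ≠ 0; add h_5 = 7/5*y + 21/5 to the basis.

The other S-polynomials (S(f_2,f_3), S(f_1,h_4), S(f_2,h_4), S(f_3,h_4), S(f_1,h_5), S(f_2,h_5), S(f_3,h_5), S(h_4,h_5)) all reduce to 0 modulo the current basis, so we have a Gröbner basis.
Inter-reduce: drop elements whose leading term is divisible by another's, tail-reduce, and make monic.
Reduced Gröbner basis: {x - 5, y + 3}.

Elimination: the polynomial y + 3 lies in the elimination ideal for y, so y ∈ {-3}. For each such y, the remaining basis elements (now univariate) give the rest of the solution.
  y = -3: the earlier basis element becomes x - 5 = 0, giving x = 5 — point (5, -3).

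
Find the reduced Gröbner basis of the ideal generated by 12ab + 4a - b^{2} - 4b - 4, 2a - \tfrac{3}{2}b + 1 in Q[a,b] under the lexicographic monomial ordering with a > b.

f_1 = 12ab + 4a - b^{2} - 4b - 4, LT = ab.
f_2 = 2a - \tfrac{3}{2}b + 1, LT = a.

S(f_1,f_2): lcm = ab. S = \tfrac{1}{3}a + \tfrac{2}{3}b^{2} - \tfrac{5}{6}b - \tfrac{1}{3}.
  leading term a: subtract (\tfrac{1}{6})·f_2 from \tfrac{1}{3}a + \tfrac{2}{3}b^{2} - \tfrac{5}{6}b - \tfrac{1}{3} → \tfrac{2}{3}b^{2} - \tfrac{7}{12}b - \tfrac{1}{2}
  leading term b^{2}: no divisor's leading term divides it; move \tfrac{2}{3}b^{2} to the remainder.
  leading term b: no divisor's leading term divides it; move -\tfrac{7}{12}b to the remainder.
  leading term 1: no divisor's leading term divides it; move -\tfrac{1}{2} to the remainder.
  remainder \tfrac{2}{3}b^{2} - \tfrac{7}{12}b - \tfrac{1}{2} ≠ 0; add g_3 = \tfrac{2}{3}b^{2} - \tfrac{7}{12}b - \tfrac{1}{2} to the basis.

The other S-polynomials (S(f_1,g_3), S(f_2,g_3)) all reduce to 0 modulo the current basis, so we have a Gröbner basis.
Inter-reduce: drop elements whose leading term is divisible by another's, tail-reduce, and make monic.

G = {a - \tfrac{3}{4}b + \tfrac{1}{2}, b^{2} - \tfrac{7}{8}b - \tfrac{3}{4}}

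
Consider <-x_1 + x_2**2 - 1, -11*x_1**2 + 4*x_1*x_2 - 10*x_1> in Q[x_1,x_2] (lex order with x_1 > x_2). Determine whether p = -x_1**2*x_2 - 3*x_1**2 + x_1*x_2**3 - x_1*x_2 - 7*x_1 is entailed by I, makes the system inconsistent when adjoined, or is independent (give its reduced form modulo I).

-x_1**2*x_2 - 3*x_1**2 + x_1*x_2**3 - x_1*x_2 - 7*x_1 is independent of I; its normal form modulo I is -12/11*x_2**3 - 47/11*x_2**2 + 12/11*x_2 + 47/11.

First compute the reduced Gröbner basis of I by Buchberger's algorithm.
f_1 = -x_1 + x_2**2 - 1, LT = x_1.
f_2 = -11*x_1**2 + 4*x_1*x_2 - 10*x_1, LT = x_1**2.

S(f_1,f_2): lcm = x_1**2. S = -x_1*x_2**2 + 4/11*x_1*x_2 + 1/11*x_1.
  leading term x_1*x_2**2: subtract (x_2**2)·f_1 from -x_1*x_2**2 + 4/11*x_1*x_2 + 1/11*x_1 → 4/11*x_1*x_2 + 1/11*x_1 - x_2**4 + x_2**2
  leading term x_1*x_2: subtract (-4/11*x_2)·f_1 from 4/11*x_1*x_2 + 1/11*x_1 - x_2**4 + x_2**2 → 1/11*x_1 - x_2**4 + 4/11*x_2**3 + x_2**2 - 4/11*x_2
  leading term x_1: subtract (-1/11)·f_1 from 1/11*x_1 - x_2**4 + 4/11*x_2**3 + x_2**2 - 4/11*x_2 → -x_2**4 + 4/11*x_2**3 + 12/11*x_2**2 - 4/11*x_2 - 1/11
  leading term x_2**4: no divisor's leading term divides it; move -x_2**4 to the remainder.
  leading term x_2**3: no divisor's leading term divides it; move 4/11*x_2**3 to the remainder.
  leading term x_2**2: no divisor's leading term divides it; move 12/11*x_2**2 to the remainder.
  leading term x_2: no divisor's leading term divides it; move -4/11*x_2 to the remainder.
  leading term 1: no divisor's leading term divides it; move -1/11 to the remainder.
  remainder -x_2**4 + 4/11*x_2**3 + 12/11*x_2**2 - 4/11*x_2 - 1/11 ≠ 0; add h_3 = -x_2**4 + 4/11*x_2**3 + 12/11*x_2**2 - 4/11*x_2 - 1/11 to the basis.

S(f_1,h_3): leading monomials are coprime, so the S-polynomial reduces to 0 (Buchberger's first criterion).
S(f_2,h_3): leading monomials are coprime, so the S-polynomial reduces to 0 (Buchberger's first criterion).
Every S-polynomial of the final basis reduces to 0, so we have a Gröbner basis.
Inter-reduce: drop elements whose leading term is divisible by another's, tail-reduce, and make monic.
Reduced Gröbner basis: {x_1 - x_2**2 + 1, x_2**4 - 4/11*x_2**3 - 12/11*x_2**2 + 4/11*x_2 + 1/11}.
Label its elements g_1 = x_1 - x_2**2 + 1, g_2 = x_2**4 - 4/11*x_2**3 - 12/11*x_2**2 + 4/11*x_2 + 1/11.

Reduce p = -x_1**2*x_2 - 3*x_1**2 + x_1*x_2**3 - x_1*x_2 - 7*x_1 modulo G:
  leading term x_1**2*x_2: subtract (-x_1*x_2)·g_1 from -x_1**2*x_2 - 3*x_1**2 + x_1*x_2**3 - x_1*x_2 - 7*x_1 → -3*x_1**2 - 7*x_1
  leading term x_1**2: subtract (-3*x_1)·g_1 from -3*x_1**2 - 7*x_1 → -3*x_1*x_2**2 - 4*x_1
  leading term x_1*x_2**2: subtract (-3*x_2**2)·g_1 from -3*x_1*x_2**2 - 4*x_1 → -4*x_1 - 3*x_2**4 + 3*x_2**2
  leading term x_1: subtract (-4)·g_1 from -4*x_1 - 3*x_2**4 + 3*x_2**2 → -3*x_2**4 - x_2**2 + 4
  leading term x_2**4: subtract (-3)·g_2 from -3*x_2**4 - x_2**2 + 4 → -12/11*x_2**3 - 47/11*x_2**2 + 12/11*x_2 + 47/11
  leading term x_2**3: no divisor's leading term divides it; move -12/11*x_2**3 to the remainder.
  leading term x_2**2: no divisor's leading term divides it; move -47/11*x_2**2 to the remainder.
  leading term x_2: no divisor's leading term divides it; move 12/11*x_2 to the remainder.
  leading term 1: no divisor's leading term divides it; move 47/11 to the remainder.
  normal form = -12/11*x_2**3 - 47/11*x_2**2 + 12/11*x_2 + 47/11.
The normal form is nonzero, so p ∉ I. Since p minus its normal form lies in I, I + (p) = I + (r) where r = -12/11*x_2**3 - 47/11*x_2**2 + 12/11*x_2 + 47/11; decide whether this ideal is the whole ring.
Run Buchberger on G together with r (pairs among the g_i already reduce to 0 since G is a Gröbner basis):
g_1 = x_1 - x_2**2 + 1, LT = x_1.
g_2 = x_2**4 - 4/11*x_2**3 - 12/11*x_2**2 + 4/11*x_2 + 1/11, LT = x_2**4.
r = -12/11*x_2**3 - 47/11*x_2**2 + 12/11*x_2 + 47/11, LT = x_2**3.

S(g_1,g_2): leading monomials are coprime, so the S-polynomial reduces to 0 (Buchberger's first criterion).
S(g_1,r): leading monomials are coprime, so the S-polynomial reduces to 0 (Buchberger's first criterion).
S(g_2,r): lcm = x_2**4. S = -565/132*x_2**3 - 1/11*x_2**2 + 565/132*x_2 + 1/11.
  leading term x_2**3: subtract (565/144)·r from -565/132*x_2**3 - 1/11*x_2**2 + 565/132*x_2 + 1/11 → 2401/144*x_2**2 - 2401/144
  leading term x_2**2: no divisor's leading term divides it; move 2401/144*x_2**2 to the remainder.
  leading term 1: no divisor's leading term divides it; move -2401/144 to the remainder.
  remainder 2401/144*x_2**2 - 2401/144 ≠ 0; add m_4 = 2401/144*x_2**2 - 2401/144 to the basis.

S(g_1,m_4): leading monomials are coprime, so the S-polynomial reduces to 0 (Buchberger's first criterion).
S(g_2,m_4): lcm = x_2**4. S = -4/11*x_2**3 - 1/11*x_2**2 + 4/11*x_2 + 1/11.
  leading term x_2**3: subtract (1/3)·r from -4/11*x_2**3 - 1/11*x_2**2 + 4/11*x_2 + 1/11 → 4/3*x_2**2 - 4/3
  leading term x_2**2: subtract (192/2401)·m_4 from 4/3*x_2**2 - 4/3 → 0
  remainder 0.

S(r,m_4): lcm = x_2**3. S = 47/12*x_2**2 - 47/12.
  leading term x_2**2: subtract (564/2401)·m_4 from 47/12*x_2**2 - 47/12 → 0
  remainder 0.

Every S-polynomial of the final basis reduces to 0, so we have a Gröbner basis.
Inter-reduce: drop elements whose leading term is divisible by another's, tail-reduce, and make monic.
Reduced Gröbner basis: {x_1, x_2**2 - 1}.
The reduced Gröbner basis of I + (p) is {x_1, x_2**2 - 1} ≠ {1}, a proper ideal, so the enlarged system stays consistent: p is independent of I, with normal form -12/11*x_2**3 - 47/11*x_2**2 + 12/11*x_2 + 47/11.

Ideal membership is decidable via reduction modulo a Gröbner basis.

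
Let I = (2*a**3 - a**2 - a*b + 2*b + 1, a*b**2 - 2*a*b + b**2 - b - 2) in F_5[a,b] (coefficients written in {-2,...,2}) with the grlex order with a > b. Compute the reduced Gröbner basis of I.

f_1 = 2*a**3 - a**2 - a*b + 2*b + 1, LT = a**3.
f_2 = a*b**2 - 2*a*b + b**2 - b - 2, LT = a*b**2.

S(f_1,f_2): lcm = a**3*b**2. S = 2*a**3*b + a**2*b**2 + 2*a*b**3 + a**2*b + b**3 + 2*a**2 - 2*b**2.
  leading term a**3*b: subtract (b)·f_1 from 2*a**3*b + a**2*b**2 + 2*a*b**3 + a**2*b + b**3 + 2*a**2 - 2*b**2 → a**2*b**2 + 2*a*b**3 + 2*a**2*b + a*b**2 + b**3 + 2*a**2 + b**2 - b
  leading term a**2*b**2: subtract (a)·f_2 from a**2*b**2 + 2*a*b**3 + 2*a**2*b + a*b**2 + b**3 + 2*a**2 + b**2 - b → 2*a*b**3 - a**2*b + b**3 + 2*a**2 + a*b + b**2 + 2*a - b
  leading term a*b**3: subtract (2*b)·f_2 from 2*a*b**3 - a**2*b + b**3 + 2*a**2 + a*b + b**2 + 2*a - b → -a**2*b - a*b**2 - b**3 + 2*a**2 + a*b - 2*b**2 + 2*a - 2*b
  leading term a**2*b: no divisor's leading term divides it; move -a**2*b to the remainder.
  leading term a*b**2: subtract (-1)·f_2 from -a*b**2 - b**3 + 2*a**2 + a*b - 2*b**2 + 2*a - 2*b → -b**3 + 2*a**2 - a*b - b**2 + 2*a + 2*b - 2
  leading term b**3: no divisor's leading term divides it; move -b**3 to the remainder.
  leading term a**2: no divisor's leading term divides it; move 2*a**2 to the remainder.
  leading term a*b: no divisor's leading term divides it; move -a*b to the remainder.
  leading term b**2: no divisor's leading term divides it; move -b**2 to the remainder.
  leading term a: no divisor's leading term divides it; move 2*a to the remainder.
  leading term b: no divisor's leading term divides it; move 2*b to the remainder.
  leading term 1: no divisor's leading term divides it; move -2 to the remainder.
  remainder -a**2*b - b**3 + 2*a**2 - a*b - b**2 + 2*a + 2*b - 2 ≠ 0; add g_3 = -a**2*b - b**3 + 2*a**2 - a*b - b**2 + 2*a + 2*b - 2 to the basis.

S(f_2,g_3): lcm = a**2*b**2. S = -b**4 - b**3 + a*b + 2*b**2 - 2*a - 2*b.
  leading term b**4: no divisor's leading term divides it; move -b**4 to the remainder.
  leading term b**3: no divisor's leading term divides it; move -b**3 to the remainder.
  leading term a*b: no divisor's leading term divides it; move a*b to the remainder.
  leading term b**2: no divisor's leading term divides it; move 2*b**2 to the remainder.
  leading term a: no divisor's leading term divides it; move -2*a to the remainder.
  leading term b: no divisor's leading term divides it; move -2*b to the remainder.
  remainder -b**4 - b**3 + a*b + 2*b**2 - 2*a - 2*b ≠ 0; add g_4 = -b**4 - b**3 + a*b + 2*b**2 - 2*a - 2*b to the basis.

The other S-polynomials (S(f_1,g_3), S(f_1,g_4), S(f_2,g_4), S(g_3,g_4)) all reduce to 0 modulo the current basis, so we have a Gröbner basis.

G = {b**4 + b**3 - a*b - 2*b**2 + 2*a + 2*b, a**3 + 2*a**2 + 2*a*b + b - 2, a**2*b + b**3 - 2*a**2 + a*b + b**2 - 2*a - 2*b + 2, a*b**2 - 2*a*b + b**2 - b - 2}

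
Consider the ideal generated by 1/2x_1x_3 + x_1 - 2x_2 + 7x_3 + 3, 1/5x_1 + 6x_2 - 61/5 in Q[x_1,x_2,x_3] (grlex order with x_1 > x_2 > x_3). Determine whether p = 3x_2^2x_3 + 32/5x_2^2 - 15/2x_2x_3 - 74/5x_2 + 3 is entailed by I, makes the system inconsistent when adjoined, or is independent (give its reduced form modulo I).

3x_2^2x_3 + 32/5x_2^2 - 15/2x_2x_3 - 74/5x_2 + 3 is independent of I; its normal form modulo I is -2x_2 + 3.

First compute the reduced Gröbner basis of I by Buchberger's algorithm.
f_1 = 1/2x_1x_3 + x_1 - 2x_2 + 7x_3 + 3, LT = x_1x_3.
f_2 = 1/5x_1 + 6x_2 - 61/5, LT = x_1.

S(f_1,f_2): lcm = x_1x_3. S = -30x_2x_3 + 2x_1 - 4x_2 + 75x_3 + 6.
  reduce S modulo (f_1, f_2):
  remainder -30x_2x_3 - 64x_2 + 75x_3 + 128 ≠ 0; add h_3 = -30x_2x_3 - 64x_2 + 75x_3 + 128 to the basis.

The other S-polynomials (S(f_1,h_3), S(f_2,h_3)) all reduce to 0 modulo the current basis, so we have a Gröbner basis.
Inter-reduce: drop elements whose leading term is divisible by another's, tail-reduce, and make monic.
Reduced Gröbner basis: {x_2x_3 + 32/15x_2 - 5/2x_3 - 64/15, x_1 + 30x_2 - 61}.
Label its elements g_1 = x_2x_3 + 32/15x_2 - 5/2x_3 - 64/15, g_2 = x_1 + 30x_2 - 61.

Reduce p = 3x_2^2x_3 + 32/5x_2^2 - 15/2x_2x_3 - 74/5x_2 + 3 modulo G:
  leading term x_2^2x_3: subtract (3x_2)·g_1 from 3x_2^2x_3 + 32/5x_2^2 - 15/2x_2x_3 - 74/5x_2 + 3 → -2x_2 + 3
  leading term x_2: no divisor's leading term divides it; move -2x_2 to the remainder.
  leading term 1: no divisor's leading term divides it; move 3 to the remainder.
  normal form = -2x_2 + 3.
The normal form is nonzero, so p ∉ I. Since p minus its normal form lies in I, I + (p) = I + (r) where r = -2x_2 + 3; decide whether this ideal is the whole ring.
Run Buchberger on G together with r (pairs among the g_i already reduce to 0 since G is a Gröbner basis):
g_1 = x_2x_3 + 32/15x_2 - 5/2x_3 - 64/15, LT = x_2x_3.
g_2 = x_1 + 30x_2 - 61, LT = x_1.
r = -2x_2 + 3, LT = x_2.

S(g_1,r): lcm = x_2x_3. S = 32/15x_2 - x_3 - 64/15.
  reduce S modulo (g_1, g_2, r):
  remainder -x_3 - 16/15 ≠ 0; add m_4 = -x_3 - 16/15 to the basis.

The other S-polynomials (S(g_1,g_2), S(g_2,r), S(g_1,m_4), S(g_2,m_4), S(r,m_4)) all reduce to 0 modulo the current basis, so we have a Gröbner basis.
Inter-reduce: drop elements whose leading term is divisible by another's, tail-reduce, and make monic.
Reduced Gröbner basis: {x_1 - 16, x_2 - 3/2, x_3 + 16/15}.
The reduced Gröbner basis of I + (p) is {x_1 - 16, x_2 - 3/2, x_3 + 16/15} ≠ {1}, a proper ideal, so the enlarged system stays consistent: p is independent of I, with normal form -2x_2 + 3.

The remainder on division by a Gröbner basis is unique — it is the normal form.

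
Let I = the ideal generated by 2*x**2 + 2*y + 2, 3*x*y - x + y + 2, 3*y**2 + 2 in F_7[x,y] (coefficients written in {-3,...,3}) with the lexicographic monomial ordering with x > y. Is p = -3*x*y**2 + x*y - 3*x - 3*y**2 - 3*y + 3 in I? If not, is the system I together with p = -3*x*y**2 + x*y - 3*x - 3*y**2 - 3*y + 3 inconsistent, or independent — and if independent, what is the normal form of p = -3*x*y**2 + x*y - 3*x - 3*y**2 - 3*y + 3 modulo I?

-3*x*y**2 + x*y - 3*x - 3*y**2 - 3*y + 3 is independent of I; its normal form modulo I is -3*x - y + 2.

First compute the reduced Gröbner basis of I by Buchberger's algorithm.
f_1 = 2*x**2 + 2*y + 2, LT = x**2.
f_2 = 3*x*y - x + y + 2, LT = x*y.
f_3 = 3*y**2 + 2, LT = y**2.

The S-polynomials (S(f_1,f_2), S(f_1,f_3), S(f_2,f_3)) all reduce to 0 modulo the current basis, so we have a Gröbner basis.
Inter-reduce: drop elements whose leading term is divisible by another's, tail-reduce, and make monic.
Reduced Gröbner basis: {x**2 + y + 1, x*y + 2*x - 2*y + 3, y**2 + 3}.
Label its elements g_1 = x**2 + y + 1, g_2 = x*y + 2*x - 2*y + 3, g_3 = y**2 + 3.

Reduce p = -3*x*y**2 + x*y - 3*x - 3*y**2 - 3*y + 3 modulo G:
  leading term x*y**2: subtract (-3*y)·g_2 from -3*x*y**2 + x*y - 3*x - 3*y**2 - 3*y + 3 → -3*x - 2*y**2 - y + 3
  leading term x: no divisor's leading term divides it; move -3*x to the remainder.
  leading term y**2: subtract (-2)·g_3 from -2*y**2 - y + 3 → -y + 2
  leading term y: no divisor's leading term divides it; move -y to the remainder.
  leading term 1: no divisor's leading term divides it; move 2 to the remainder.
  normal form = -3*x - y + 2.
The normal form is nonzero, so p ∉ I. Since p minus its normal form lies in I, I + (p) = I + (r) where r = -3*x - y + 2; decide whether this ideal is the whole ring.
Run Buchberger on G together with r (pairs among the g_i already reduce to 0 since G is a Gröbner basis):
g_1 = x**2 + y + 1, LT = x**2.
g_2 = x*y + 2*x - 2*y + 3, LT = x*y.
g_3 = y**2 + 3, LT = y**2.
r = -3*x - y + 2, LT = x.

S(g_1,r): lcm = x**2. S = 2*x*y + 3*x + y + 1.
  leading term x*y: subtract (2)·g_2 from 2*x*y + 3*x + y + 1 → -x - 2*y + 2
  leading term x: subtract (-2)·r from -x - 2*y + 2 → 3*y - 1
  leading term y: no divisor's leading term divides it; move 3*y to the remainder.
  leading term 1: no divisor's leading term divides it; move -1 to the remainder.
  remainder 3*y - 1 ≠ 0; add m_5 = 3*y - 1 to the basis.

The other S-polynomials (S(g_1,g_2), S(g_1,g_3), S(g_2,g_3), S(g_2,r), S(g_3,r), S(g_1,m_5), S(g_2,m_5), S(g_3,m_5), S(r,m_5)) all reduce to 0 modulo the current basis, so we have a Gröbner basis.
Inter-reduce: drop elements whose leading term is divisible by another's, tail-reduce, and make monic.
Reduced Gröbner basis: {x + 1, y + 2}.
The reduced Gröbner basis of I + (p) is {x + 1, y + 2} ≠ {1}, a proper ideal, so the enlarged system stays consistent: p is independent of I, with normal form -3*x - y + 2.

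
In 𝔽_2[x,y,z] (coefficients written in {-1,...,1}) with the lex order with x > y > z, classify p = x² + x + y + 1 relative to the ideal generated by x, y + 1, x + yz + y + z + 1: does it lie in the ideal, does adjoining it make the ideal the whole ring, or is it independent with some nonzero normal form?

First compute the reduced Gröbner basis of I by Buchberger's algorithm.
f_1 = x, LT = x.
f_2 = y + 1, LT = y.
f_3 = x + yz + y + z + 1, LT = x.

The S-polynomials (S(f_1,f_2), S(f_1,f_3), S(f_2,f_3)) all reduce to 0 modulo the current basis, so we have a Gröbner basis.
Inter-reduce: drop elements whose leading term is divisible by another's, tail-reduce, and make monic.
Reduced Gröbner basis: {x, y + 1}.
Label its elements g_1 = x, g_2 = y + 1.

Reduce p = x² + x + y + 1 modulo G:
  leading term x²: subtract (x)·g_1 from x² + x + y + 1 → x + y + 1
  leading term x: subtract (1)·g_1 from x + y + 1 → y + 1
  leading term y: subtract (1)·g_2 from y + 1 → 0
  normal form = 0.
Since the normal form is 0, p ∈ I.

x² + x + y + 1 lies in I (it reduces to 0).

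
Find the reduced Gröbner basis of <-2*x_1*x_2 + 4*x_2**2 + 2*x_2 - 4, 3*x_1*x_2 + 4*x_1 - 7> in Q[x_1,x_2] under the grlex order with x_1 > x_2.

f_1 = -2*x_1*x_2 + 4*x_2**2 + 2*x_2 - 4, LT = x_1*x_2.
f_2 = 3*x_1*x_2 + 4*x_1 - 7, LT = x_1*x_2.

S(f_1,f_2): lcm = x_1*x_2. S = -2*x_2**2 - 4/3*x_1 - x_2 + 13/3.
  reduce S modulo (f_1, f_2):
  remainder -2*x_2**2 - 4/3*x_1 - x_2 + 13/3 ≠ 0; add g_3 = -2*x_2**2 - 4/3*x_1 - x_2 + 13/3 to the basis.

S(f_1,g_3): lcm = x_1*x_2**2. S = -2*x_2**3 - 2/3*x_1**2 - 1/2*x_1*x_2 - x_2**2 + 13/6*x_1 + 2*x_2.
  reduce S modulo (f_1, f_2, g_3):
  remainder -2/3*x_1**2 + 19/18*x_1 - 7/3*x_2 + 35/18 ≠ 0; add g_4 = -2/3*x_1**2 + 19/18*x_1 - 7/3*x_2 + 35/18 to the basis.

The other S-polynomials (S(f_2,g_3), S(f_1,g_4), S(f_2,g_4), S(g_3,g_4)) all reduce to 0 modulo the current basis, so we have a Gröbner basis.
Inter-reduce: drop elements whose leading term is divisible by another's, tail-reduce, and make monic.

G = {x_1**2 - 19/12*x_1 + 7/2*x_2 - 35/12, x_1*x_2 + 4/3*x_1 - 7/3, x_2**2 + 2/3*x_1 + 1/2*x_2 - 13/6}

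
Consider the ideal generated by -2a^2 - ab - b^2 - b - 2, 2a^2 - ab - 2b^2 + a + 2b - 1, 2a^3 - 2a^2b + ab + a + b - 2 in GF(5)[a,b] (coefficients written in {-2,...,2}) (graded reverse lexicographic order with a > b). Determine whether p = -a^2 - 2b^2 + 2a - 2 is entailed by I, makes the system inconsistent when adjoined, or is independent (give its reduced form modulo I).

-a^2 - 2b^2 + 2a - 2 lies in I (it reduces to 0).

First compute the reduced Gröbner basis of I by Buchberger's algorithm.
f_1 = -2a^2 - ab - b^2 - b - 2, LT = a^2.
f_2 = 2a^2 - ab - 2b^2 + a + 2b - 1, LT = a^2.
f_3 = 2a^3 - 2a^2b + ab + a + b - 2, LT = a^3.

S(f_1,f_2): lcm = a^2. S = ab - b^2 + 2a + 2b - 1.
  leading term ab: no divisor's leading term divides it; move ab to the remainder.
  leading term b^2: no divisor's leading term divides it; move -b^2 to the remainder.
  leading term a: no divisor's leading term divides it; move 2a to the remainder.
  leading term b: no divisor's leading term divides it; move 2b to the remainder.
  leading term 1: no divisor's leading term divides it; move -1 to the remainder.
  remainder ab - b^2 + 2a + 2b - 1 ≠ 0; add h_4 = ab - b^2 + 2a + 2b - 1 to the basis.

S(f_1,f_3): lcm = a^3. S = -a^2b - 2ab^2 - 2a + 2b + 1.
  leading term a^2b: subtract (-2b)·f_1 from -a^2b - 2ab^2 - 2a + 2b + 1 → ab^2 - 2b^3 - 2b^2 - 2a - 2b + 1
  leading term ab^2: subtract (b)·h_4 from ab^2 - 2b^3 - 2b^2 - 2a - 2b + 1 → -b^3 - 2ab + b^2 - 2a - b + 1
  leading term b^3: no divisor's leading term divides it; move -b^3 to the remainder.
  leading term ab: subtract (-2)·h_4 from -2ab + b^2 - 2a - b + 1 → -b^2 + 2a - 2b - 1
  leading term b^2: no divisor's leading term divides it; move -b^2 to the remainder.
  leading term a: no divisor's leading term divides it; move 2a to the remainder.
  leading term b: no divisor's leading term divides it; move -2b to the remainder.
  leading term 1: no divisor's leading term divides it; move -1 to the remainder.
  remainder -b^3 - b^2 + 2a - 2b - 1 ≠ 0; add h_5 = -b^3 - b^2 + 2a - 2b - 1 to the basis.

S(f_2,f_3): lcm = a^3. S = -2a^2b - ab^2 - 2a^2 - 2ab - a + 2b + 1.
  leading term a^2b: subtract (b)·f_1 from -2a^2b - ab^2 - 2a^2 - 2ab - a + 2b + 1 → b^3 - 2a^2 - 2ab + b^2 - a - b + 1
  leading term b^3: subtract (-1)·h_5 from b^3 - 2a^2 - 2ab + b^2 - a - b + 1 → -2a^2 - 2ab + a + 2b
  leading term a^2: subtract (1)·f_1 from -2a^2 - 2ab + a + 2b → -ab + b^2 + a - 2b + 2
  leading term ab: subtract (-1)·h_4 from -ab + b^2 + a - 2b + 2 → -2a + 1
  leading term a: no divisor's leading term divides it; move -2a to the remainder.
  leading term 1: no divisor's leading term divides it; move 1 to the remainder.
  remainder -2a + 1 ≠ 0; add h_6 = -2a + 1 to the basis.

S(f_3,h_4): lcm = a^3b. S = -2a^3 - 2a^2b - 2ab^2 + a^2 - 2ab - 2b^2 - b.
  leading term a^3: subtract (a)·f_1 from -2a^3 - 2a^2b - 2ab^2 + a^2 - 2ab - 2b^2 - b → -a^2b - ab^2 + a^2 - ab - 2b^2 + 2a - b
  leading term a^2b: subtract (-2b)·f_1 from -a^2b - ab^2 + a^2 - ab - 2b^2 + 2a - b → 2ab^2 - 2b^3 + a^2 - ab + b^2 + 2a
  leading term ab^2: subtract (2b)·h_4 from 2ab^2 - 2b^3 + a^2 - ab + b^2 + 2a → a^2 + 2b^2 + 2a + 2b
  leading term a^2: subtract (2)·f_1 from a^2 + 2b^2 + 2a + 2b → 2ab - b^2 + 2a - b - 1
  leading term ab: subtract (2)·h_4 from 2ab - b^2 + 2a - b - 1 → b^2 - 2a + 1
  leading term b^2: no divisor's leading term divides it; move b^2 to the remainder.
  leading term a: subtract (1)·h_6 from -2a + 1 → 0
  remainder b^2 ≠ 0; add h_7 = b^2 to the basis.

S(h_4,h_5): lcm = ab^3. S = -b^4 + ab^2 + 2b^3 + 2a^2 - 2ab - b^2 - a.
  leading term b^4: subtract (b)·h_5 from -b^4 + ab^2 + 2b^3 + 2a^2 - 2ab - b^2 - a → ab^2 - 2b^3 + 2a^2 + ab + b^2 - a + b
  leading term ab^2: subtract (b)·h_4 from ab^2 - 2b^3 + 2a^2 + ab + b^2 - a + b → -b^3 + 2a^2 - ab - b^2 - a + 2b
  leading term b^3: subtract (1)·h_5 from -b^3 + 2a^2 - ab - b^2 - a + 2b → 2a^2 - ab + 2a - b + 1
  leading term a^2: subtract (-1)·f_1 from 2a^2 - ab + 2a - b + 1 → -2ab - b^2 + 2a - 2b - 1
  leading term ab: subtract (-2)·h_4 from -2ab - b^2 + 2a - 2b - 1 → 2b^2 + a + 2b + 2
  leading term b^2: subtract (2)·h_7 from 2b^2 + a + 2b + 2 → a + 2b + 2
  leading term a: subtract (2)·h_6 from a + 2b + 2 → 2b
  leading term b: no divisor's leading term divides it; move 2b to the remainder.
  remainder 2b ≠ 0; add h_8 = 2b to the basis.

The other S-polynomials (S(f_1,h_4), S(f_2,h_4), S(f_1,h_5), S(f_2,h_5), S(f_3,h_5), S(f_1,h_6), S(f_2,h_6), S(f_3,h_6), S(h_4,h_6), S(h_5,h_6), S(f_1,h_7), S(f_2,h_7), S(f_3,h_7), S(h_4,h_7), S(h_5,h_7), S(h_6,h_7), S(f_1,h_8), S(f_2,h_8), S(f_3,h_8), S(h_4,h_8), S(h_5,h_8), S(h_6,h_8), S(h_7,h_8)) all reduce to 0 modulo the current basis, so we have a Gröbner basis.
Inter-reduce: drop elements whose leading term is divisible by another's, tail-reduce, and make monic.
Reduced Gröbner basis: {a + 2, b}.
Label its elements g_1 = a + 2, g_2 = b.

Reduce p = -a^2 - 2b^2 + 2a - 2 modulo G:
  leading term a^2: subtract (-a)·g_1 from -a^2 - 2b^2 + 2a - 2 → -2b^2 - a - 2
  leading term b^2: subtract (-2b)·g_2 from -2b^2 - a - 2 → -a - 2
  leading term a: subtract (-1)·g_1 from -a - 2 → 0
  normal form = 0.
Since the normal form is 0, p ∈ I.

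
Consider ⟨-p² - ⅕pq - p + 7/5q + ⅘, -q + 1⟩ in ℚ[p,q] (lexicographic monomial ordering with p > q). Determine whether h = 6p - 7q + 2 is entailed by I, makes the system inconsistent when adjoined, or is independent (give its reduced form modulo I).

First compute the reduced Gröbner basis of I by Buchberger's algorithm.
f_1 = -p² - ⅕pq - p + 7/5q + ⅘, LT = p².
f_2 = -q + 1, LT = q.

The S-polynomials (S(f_1,f_2)) all reduce to 0 modulo the current basis, so we have a Gröbner basis.
Inter-reduce: drop elements whose leading term is divisible by another's, tail-reduce, and make monic.
Reduced Gröbner basis: {p² + 6/5p - 11/5, q - 1}.
Label its elements g_1 = p² + 6/5p - 11/5, g_2 = q - 1.

Reduce h = 6p - 7q + 2 modulo G:
  leading term p: no divisor's leading term divides it; move 6p to the remainder.
  leading term q: subtract (-7)·g_2 from -7q + 2 → -5
  leading term 1: no divisor's leading term divides it; move -5 to the remainder.
  normal form = 6p - 5.
The normal form is nonzero, so h ∉ I. Since h minus its normal form lies in I, I + (h) = I + (r) where r = 6p - 5; decide whether this ideal is the whole ring.
Run Buchberger on G together with r (pairs among the g_i already reduce to 0 since G is a Gröbner basis):
g_1 = p² + 6/5p - 11/5, LT = p².
g_2 = q - 1, LT = q.
r = 6p - 5, LT = p.

S(g_1,r): lcm = p². S = 61/30p - 11/5.
  leading term p: subtract (61/180)·r from 61/30p - 11/5 → -91/180
  leading term 1: no divisor's leading term divides it; move -91/180 to the remainder.
  remainder -91/180 ≠ 0; add m_4 = -91/180 to the basis.

The other S-polynomials (S(g_1,g_2), S(g_2,r), S(g_1,m_4), S(g_2,m_4), S(r,m_4)) all reduce to 0 modulo the current basis, so we have a Gröbner basis.
Inter-reduce: drop elements whose leading term is divisible by another's, tail-reduce, and make monic.
Reduced Gröbner basis: {1}.
The reduced Gröbner basis of I + (h) is {1}: the ideal is the whole ring, so the enlarged system has no common solution — adjoining h is inconsistent.

Ideal membership is decidable via reduction modulo a Gröbner basis.

Adjoining 6p - 7q + 2 makes the ideal the whole ring: the system is inconsistent.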